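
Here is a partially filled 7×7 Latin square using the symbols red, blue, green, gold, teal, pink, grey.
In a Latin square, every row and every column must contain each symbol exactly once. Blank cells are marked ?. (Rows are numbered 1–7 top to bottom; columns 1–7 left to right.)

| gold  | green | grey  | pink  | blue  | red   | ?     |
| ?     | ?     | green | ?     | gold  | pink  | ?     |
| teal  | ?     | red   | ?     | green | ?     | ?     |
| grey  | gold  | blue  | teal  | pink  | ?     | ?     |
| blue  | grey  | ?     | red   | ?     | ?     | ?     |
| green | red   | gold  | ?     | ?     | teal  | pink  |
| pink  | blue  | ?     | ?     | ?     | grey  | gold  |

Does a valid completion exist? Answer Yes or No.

No row or column among the givens repeats a symbol, and propagating forced cells runs into no contradiction.
One valid completion exists (for instance, gold green grey pink blue red teal / red teal green grey gold pink blue / teal pink red gold green blue grey / grey gold blue teal pink green red / blue grey pink red teal gold green / green red gold blue grey teal pink / pink blue teal green red grey gold).

Yes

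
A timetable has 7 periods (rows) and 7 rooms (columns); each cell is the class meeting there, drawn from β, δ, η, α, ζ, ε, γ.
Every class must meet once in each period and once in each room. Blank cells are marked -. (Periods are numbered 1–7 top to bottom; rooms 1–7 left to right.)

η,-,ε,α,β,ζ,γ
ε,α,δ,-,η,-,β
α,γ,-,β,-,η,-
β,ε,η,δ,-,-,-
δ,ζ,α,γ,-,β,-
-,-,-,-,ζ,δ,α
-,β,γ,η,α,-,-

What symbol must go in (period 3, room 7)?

ε

Period 1, room 2: period 1 has {β, η, α, ζ, ε, γ} and room 2 has {β, α, ζ, ε, γ}, leaving only δ.
Period 2, room 4: period 2 has {β, δ, η, α, ε} and room 4 has {β, δ, η, α, γ}, leaving only ζ.
Period 2, room 6: period 2 has {β, δ, η, α, ζ, ε} and room 6 has {β, δ, η, ζ}, leaving only γ.
Period 3, room 3: period 3 has {β, η, α, γ} and room 3 has {δ, η, α, ε, γ}, leaving only ζ.
Period 4, room 5: period 4 has {β, δ, η, ε} and room 5 has {β, η, α, ζ}, leaving only γ.
Period 4, room 6: period 4 has {β, δ, η, ε, γ} and room 6 has {β, δ, η, ζ, γ}, leaving only α.
Period 4, room 7: period 4 has {β, δ, η, α, ε, γ} and room 7 has {β, α, γ}, leaving only ζ.
Period 5, room 5: period 5 has {β, δ, α, ζ, γ} and room 5 has {β, η, α, ζ, γ}, leaving only ε.
Period 3, room 5: period 3 has {β, η, α, ζ, γ} and room 5 has {β, η, α, ζ, ε, γ}, leaving only δ.
Period 3 already has {β, δ, η, α, ζ, γ} and room 7 already has {β, α, ζ, γ}, so period 3, room 7 must be ε.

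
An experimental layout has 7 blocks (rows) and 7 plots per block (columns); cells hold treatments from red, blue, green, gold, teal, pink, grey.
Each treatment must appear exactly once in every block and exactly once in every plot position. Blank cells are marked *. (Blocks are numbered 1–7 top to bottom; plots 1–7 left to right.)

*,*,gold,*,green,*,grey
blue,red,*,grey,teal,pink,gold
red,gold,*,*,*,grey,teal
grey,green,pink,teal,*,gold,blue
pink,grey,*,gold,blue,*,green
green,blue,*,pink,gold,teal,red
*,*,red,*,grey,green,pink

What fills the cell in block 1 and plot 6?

Block 1, plot 1: block 1 has {green, gold, grey} and plot 1 has {red, blue, green, pink, grey}, leaving only teal.
Block 1, plot 2: block 1 has {green, gold, teal, grey} and plot 2 has {red, blue, green, gold, grey}, leaving only pink.
Block 2, plot 3: block 2 has {red, blue, gold, teal, pink, grey} and plot 3 has {red, gold, pink}, leaving only green.
Block 3, plot 3: block 3 has {red, gold, teal, grey} and plot 3 has {red, green, gold, pink}, leaving only blue.
Block 3, plot 4: block 3 has {red, blue, gold, teal, grey} and plot 4 has {gold, teal, pink, grey}, leaving only green.
Block 3, plot 5: block 3 has {red, blue, green, gold, teal, grey} and plot 5 has {blue, green, gold, teal, grey}, leaving only pink.
Block 4, plot 5: block 4 has {blue, green, gold, teal, pink, grey} and plot 5 has {blue, green, gold, teal, pink, grey}, leaving only red.
Block 5, plot 3: block 5 has {blue, green, gold, pink, grey} and plot 3 has {red, blue, green, gold, pink}, leaving only teal.
Block 5, plot 6: block 5 has {blue, green, gold, teal, pink, grey} and plot 6 has {green, gold, teal, pink, grey}, leaving only red.
Block 1 already has {green, gold, teal, pink, grey} and plot 6 already has {red, green, gold, teal, pink, grey}, so block 1, plot 6 must be blue.

blue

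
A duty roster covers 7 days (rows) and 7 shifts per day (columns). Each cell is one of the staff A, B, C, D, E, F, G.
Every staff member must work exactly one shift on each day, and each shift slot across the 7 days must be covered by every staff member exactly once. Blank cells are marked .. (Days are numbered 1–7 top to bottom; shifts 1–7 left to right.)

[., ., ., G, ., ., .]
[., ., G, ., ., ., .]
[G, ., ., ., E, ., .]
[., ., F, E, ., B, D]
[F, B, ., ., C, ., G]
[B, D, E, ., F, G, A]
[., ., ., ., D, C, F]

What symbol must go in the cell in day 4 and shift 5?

G

Day 6, shift 4: day 6 has {A, B, D, E, F, G} and shift 4 has {E, G}, leaving only C.
Day 4, shift 5 is narrowed to {A, G}.
If it were A, then day 2, shift 5 would be left with no valid symbol.
So day 4, shift 5 must be G.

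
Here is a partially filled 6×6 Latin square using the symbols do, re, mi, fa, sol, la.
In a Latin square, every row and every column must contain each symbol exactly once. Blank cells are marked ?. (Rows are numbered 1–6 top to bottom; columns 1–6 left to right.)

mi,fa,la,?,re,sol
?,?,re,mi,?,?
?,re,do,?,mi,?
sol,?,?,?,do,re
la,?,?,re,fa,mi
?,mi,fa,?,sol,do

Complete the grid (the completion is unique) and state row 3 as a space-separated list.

Row 3, column 1: row 3 has {do, re, mi} and column 1 has {mi, sol, la}, leaving only fa.
Row 3, column 6: row 3 has {do, re, mi, fa} and column 6 has {do, re, mi, sol}, leaving only la.
Row 3, column 4: row 3 has {do, re, mi, fa, la} and column 4 has {re, mi}, leaving only sol.
So row 3 reads: fa re do sol mi la.

fa re do sol mi la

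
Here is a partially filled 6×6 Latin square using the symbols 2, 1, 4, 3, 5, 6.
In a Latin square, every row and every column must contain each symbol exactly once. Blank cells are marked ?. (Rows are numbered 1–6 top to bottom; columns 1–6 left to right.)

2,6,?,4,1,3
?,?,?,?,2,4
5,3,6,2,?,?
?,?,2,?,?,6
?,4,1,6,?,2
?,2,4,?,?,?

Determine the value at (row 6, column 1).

1

Row 1, column 3: row 1 has {2, 1, 4, 3, 6} and column 3 has {2, 1, 4, 6}, leaving only 5.
Row 2, column 3: row 2 has {2, 4} and column 3 has {2, 1, 4, 5, 6}, leaving only 3.
Row 3, column 5: row 3 has {2, 3, 5, 6} and column 5 has {2, 1}, leaving only 4.
Row 3, column 6: row 3 has {2, 4, 3, 5, 6} and column 6 has {2, 4, 3, 6}, leaving only 1.
Row 5, column 1: row 5 has {2, 1, 4, 6} and column 1 has {2, 5}, leaving only 3.
Row 5, column 5: row 5 has {2, 1, 4, 3, 6} and column 5 has {2, 1, 4}, leaving only 5.
Row 4, column 5: row 4 has {2, 6} and column 5 has {2, 1, 4, 5}, leaving only 3.
Row 6, column 5: row 6 has {2, 4} and column 5 has {2, 1, 4, 3, 5}, leaving only 6.
Row 6 already has {2, 4, 6} and column 1 already has {2, 3, 5}, so row 6, column 1 must be 1.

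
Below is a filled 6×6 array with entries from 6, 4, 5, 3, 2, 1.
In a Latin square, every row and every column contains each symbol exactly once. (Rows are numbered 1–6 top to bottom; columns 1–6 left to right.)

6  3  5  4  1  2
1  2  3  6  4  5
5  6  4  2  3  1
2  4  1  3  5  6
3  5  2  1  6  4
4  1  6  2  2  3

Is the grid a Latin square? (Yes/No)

Column 4 contains 2 twice (at rows 3 and 6), so it is not a permutation.

No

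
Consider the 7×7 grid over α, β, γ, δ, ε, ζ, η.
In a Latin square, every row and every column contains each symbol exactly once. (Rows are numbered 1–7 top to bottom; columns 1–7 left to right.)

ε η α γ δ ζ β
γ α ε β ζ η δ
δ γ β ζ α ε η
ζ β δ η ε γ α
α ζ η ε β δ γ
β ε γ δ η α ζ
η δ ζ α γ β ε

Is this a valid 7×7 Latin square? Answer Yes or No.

Yes

Each row is a permutation of the 7 symbols, and so is each column.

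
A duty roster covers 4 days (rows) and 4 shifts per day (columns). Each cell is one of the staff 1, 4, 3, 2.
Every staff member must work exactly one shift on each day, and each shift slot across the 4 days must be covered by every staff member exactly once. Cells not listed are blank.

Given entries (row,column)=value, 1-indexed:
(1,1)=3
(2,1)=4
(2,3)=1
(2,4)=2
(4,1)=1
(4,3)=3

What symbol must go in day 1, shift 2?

Day 2, shift 2: day 2 has {1, 4, 2} and shift 2 has {}, leaving only 3.
Day 3, shift 1: day 3 has {} and shift 1 has {1, 4, 3}, leaving only 2.
Day 3, shift 3: day 3 has {2} and shift 3 has {1, 3}, leaving only 4.
Day 1, shift 3: day 1 has {3} and shift 3 has {1, 4, 3}, leaving only 2.
Day 3, shift 2: day 3 has {4, 2} and shift 2 has {3}, leaving only 1.
Day 1 already has {3, 2} and shift 2 already has {1, 3}, so day 1, shift 2 must be 4.

4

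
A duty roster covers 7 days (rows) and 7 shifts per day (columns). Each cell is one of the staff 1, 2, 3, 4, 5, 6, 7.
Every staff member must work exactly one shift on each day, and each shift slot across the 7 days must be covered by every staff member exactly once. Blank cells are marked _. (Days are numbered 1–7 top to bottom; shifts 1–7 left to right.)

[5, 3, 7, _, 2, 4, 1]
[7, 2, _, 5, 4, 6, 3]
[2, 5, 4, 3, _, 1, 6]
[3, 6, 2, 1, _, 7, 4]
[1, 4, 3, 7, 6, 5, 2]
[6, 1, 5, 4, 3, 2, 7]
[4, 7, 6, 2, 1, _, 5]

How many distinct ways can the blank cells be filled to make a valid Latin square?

Day 1, shift 4: eliminating its day and shift leaves {6}.
Day 2, shift 3: eliminating its day and shift leaves {1}.
Day 3, shift 5: eliminating its day and shift leaves {7}.
Day 4, shift 5: eliminating its day and shift leaves {5}.
Day 7, shift 6: eliminating its day and shift leaves {3}.
Only one assignment across all blanks avoids any day or shift repeat, giving 1 completion.

1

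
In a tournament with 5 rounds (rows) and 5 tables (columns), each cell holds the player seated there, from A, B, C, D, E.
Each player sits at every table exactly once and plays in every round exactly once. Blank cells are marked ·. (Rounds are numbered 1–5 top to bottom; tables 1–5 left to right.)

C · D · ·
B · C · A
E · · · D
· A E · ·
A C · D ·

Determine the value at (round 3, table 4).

C

Round 2, table 4: round 2 has {A, B, C} and table 4 has {D}, leaving only E.
Round 2, table 2: round 2 has {A, B, C, E} and table 2 has {A, C}, leaving only D.
Round 3, table 2: round 3 has {D, E} and table 2 has {A, C, D}, leaving only B.
Round 1, table 2: round 1 has {C, D} and table 2 has {A, B, C, D}, leaving only E.
Round 1, table 5: round 1 has {C, D, E} and table 5 has {A, D}, leaving only B.
Round 1, table 4: round 1 has {B, C, D, E} and table 4 has {D, E}, leaving only A.
Round 3 already has {B, D, E} and table 4 already has {A, D, E}, so round 3, table 4 must be C.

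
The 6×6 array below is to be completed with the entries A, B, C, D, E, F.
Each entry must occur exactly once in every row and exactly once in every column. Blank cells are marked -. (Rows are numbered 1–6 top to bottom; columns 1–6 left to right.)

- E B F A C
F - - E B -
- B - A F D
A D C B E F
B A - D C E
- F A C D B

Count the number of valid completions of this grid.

Row 1, column 1: eliminating its row and column leaves {D}.
Row 2, column 2: eliminating its row and column leaves {C}.
Row 2, column 3: eliminating its row and column leaves {D}.
Row 2, column 6: eliminating its row and column leaves {A}.
Row 3, column 1: eliminating its row and column leaves {C, E}.
Row 3, column 3: eliminating its row and column leaves {E}.
Row 5, column 3: eliminating its row and column leaves {F}.
Row 6, column 1: eliminating its row and column leaves {E}.
Only one assignment across all blanks avoids any row or column repeat, giving 1 completion.

1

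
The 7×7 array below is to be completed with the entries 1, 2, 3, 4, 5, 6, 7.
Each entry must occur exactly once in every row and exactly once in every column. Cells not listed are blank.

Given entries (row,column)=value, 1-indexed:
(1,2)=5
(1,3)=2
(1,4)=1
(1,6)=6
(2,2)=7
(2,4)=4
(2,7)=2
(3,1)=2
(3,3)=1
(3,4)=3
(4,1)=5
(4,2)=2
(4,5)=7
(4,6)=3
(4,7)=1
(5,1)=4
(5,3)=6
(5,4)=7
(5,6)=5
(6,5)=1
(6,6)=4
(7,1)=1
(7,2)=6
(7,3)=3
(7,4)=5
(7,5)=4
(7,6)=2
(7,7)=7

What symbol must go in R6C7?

Row 1, column 5: row 1 has {1, 2, 5, 6} and column 5 has {1, 4, 7}, leaving only 3.
Row 1, column 1: row 1 has {1, 2, 3, 5, 6} and column 1 has {1, 2, 4, 5}, leaving only 7.
Row 1, column 7: row 1 has {1, 2, 3, 5, 6, 7} and column 7 has {1, 2, 7}, leaving only 4.
Row 2, column 3: row 2 has {2, 4, 7} and column 3 has {1, 2, 3, 6}, leaving only 5.
Row 2, column 5: row 2 has {2, 4, 5, 7} and column 5 has {1, 3, 4, 7}, leaving only 6.
Row 2, column 1: row 2 has {2, 4, 5, 6, 7} and column 1 has {1, 2, 4, 5, 7}, leaving only 3.
Row 2, column 6: row 2 has {2, 3, 4, 5, 6, 7} and column 6 has {2, 3, 4, 5, 6}, leaving only 1.
Row 3, column 2: row 3 has {1, 2, 3} and column 2 has {2, 5, 6, 7}, leaving only 4.
Row 3, column 5: row 3 has {1, 2, 3, 4} and column 5 has {1, 3, 4, 6, 7}, leaving only 5.
Row 3, column 6: row 3 has {1, 2, 3, 4, 5} and column 6 has {1, 2, 3, 4, 5, 6}, leaving only 7.
Row 3, column 7: row 3 has {1, 2, 3, 4, 5, 7} and column 7 has {1, 2, 4, 7}, leaving only 6.
Row 4, column 3: row 4 has {1, 2, 3, 5, 7} and column 3 has {1, 2, 3, 5, 6}, leaving only 4.
Row 4, column 4: row 4 has {1, 2, 3, 4, 5, 7} and column 4 has {1, 3, 4, 5, 7}, leaving only 6.
Row 5, column 5: row 5 has {4, 5, 6, 7} and column 5 has {1, 3, 4, 5, 6, 7}, leaving only 2.
Row 5, column 7: row 5 has {2, 4, 5, 6, 7} and column 7 has {1, 2, 4, 6, 7}, leaving only 3.
Row 6 already has {1, 4} and column 7 already has {1, 2, 3, 4, 6, 7}, so row 6, column 7 must be 5.

5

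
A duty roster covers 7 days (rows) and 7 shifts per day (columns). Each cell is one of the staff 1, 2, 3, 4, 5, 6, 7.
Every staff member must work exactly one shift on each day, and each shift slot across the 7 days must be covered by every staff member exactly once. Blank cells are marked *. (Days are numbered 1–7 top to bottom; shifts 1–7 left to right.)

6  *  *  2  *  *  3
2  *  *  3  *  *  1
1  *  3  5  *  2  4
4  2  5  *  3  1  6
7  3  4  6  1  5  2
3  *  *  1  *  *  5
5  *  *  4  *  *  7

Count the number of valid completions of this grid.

14

Day 1, shift 2: eliminating its day and shift leaves {1, 4, 5, 7}.
Day 1, shift 3: eliminating its day and shift leaves {1, 7}.
Day 1, shift 5: eliminating its day and shift leaves {4, 5, 7}.
Day 1, shift 6: eliminating its day and shift leaves {4, 7}.
Day 2, shift 2: eliminating its day and shift leaves {4, 5, 6, 7}.
Day 2, shift 3: eliminating its day and shift leaves {6, 7}.
Day 2, shift 5: eliminating its day and shift leaves {4, 5, 6, 7}.
Day 2, shift 6: eliminating its day and shift leaves {4, 6, 7}.
Day 3, shift 2: eliminating its day and shift leaves {6, 7}.
Day 3, shift 5: eliminating its day and shift leaves {6, 7}.
Day 4, shift 4: eliminating its day and shift leaves {7}.
Day 6, shift 2: eliminating its day and shift leaves {4, 6, 7}.
Day 6, shift 3: eliminating its day and shift leaves {2, 6, 7}.
Day 6, shift 5: eliminating its day and shift leaves {2, 4, 6, 7}.
Day 6, shift 6: eliminating its day and shift leaves {4, 6, 7}.
Day 7, shift 2: eliminating its day and shift leaves {1, 6}.
Day 7, shift 3: eliminating its day and shift leaves {1, 2, 6}.
Day 7, shift 5: eliminating its day and shift leaves {2, 6}.
Day 7, shift 6: eliminating its day and shift leaves {3, 6}.
Enumerating the assignments across these blanks that avoid any day or shift repeat gives 14 completions.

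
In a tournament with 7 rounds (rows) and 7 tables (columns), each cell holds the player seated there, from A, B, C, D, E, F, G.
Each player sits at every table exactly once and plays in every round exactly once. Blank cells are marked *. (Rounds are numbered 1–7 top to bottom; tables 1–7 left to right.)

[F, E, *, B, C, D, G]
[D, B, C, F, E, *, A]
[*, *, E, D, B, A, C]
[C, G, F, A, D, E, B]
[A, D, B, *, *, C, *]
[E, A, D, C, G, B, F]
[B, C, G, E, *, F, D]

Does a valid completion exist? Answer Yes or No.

No round or table among the givens repeats a symbol, and propagating forced cells runs into no contradiction.
One valid completion exists (for instance, F E A B C D G / D B C F E G A / G F E D B A C / C G F A D E B / A D B G F C E / E A D C G B F / B C G E A F D).

Yes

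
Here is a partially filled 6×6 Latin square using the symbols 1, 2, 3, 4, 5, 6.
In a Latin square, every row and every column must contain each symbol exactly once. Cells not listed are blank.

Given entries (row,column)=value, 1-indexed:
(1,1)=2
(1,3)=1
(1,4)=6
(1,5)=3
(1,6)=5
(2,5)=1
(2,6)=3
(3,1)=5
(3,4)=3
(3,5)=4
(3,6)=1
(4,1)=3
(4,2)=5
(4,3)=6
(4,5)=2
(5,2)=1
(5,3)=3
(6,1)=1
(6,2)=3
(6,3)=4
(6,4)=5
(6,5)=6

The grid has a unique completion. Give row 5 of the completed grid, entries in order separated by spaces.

Row 5, column 5: row 5 has {1, 3} and column 5 has {1, 2, 3, 4, 6}, leaving only 5.
Row 1, column 2: row 1 has {1, 2, 3, 5, 6} and column 2 has {1, 3, 5}, leaving only 4.
Row 3, column 3: row 3 has {1, 3, 4, 5} and column 3 has {1, 3, 4, 6}, leaving only 2.
Row 2, column 3: row 2 has {1, 3} and column 3 has {1, 2, 3, 4, 6}, leaving only 5.
Row 3, column 2: row 3 has {1, 2, 3, 4, 5} and column 2 has {1, 3, 4, 5}, leaving only 6.
Row 2, column 2: row 2 has {1, 3, 5} and column 2 has {1, 3, 4, 5, 6}, leaving only 2.
Row 2, column 4: row 2 has {1, 2, 3, 5} and column 4 has {3, 5, 6}, leaving only 4.
Row 5, column 4: row 5 has {1, 3, 5} and column 4 has {3, 4, 5, 6}, leaving only 2.
Row 2, column 1: row 2 has {1, 2, 3, 4, 5} and column 1 has {1, 2, 3, 5}, leaving only 6.
Row 5, column 1: row 5 has {1, 2, 3, 5} and column 1 has {1, 2, 3, 5, 6}, leaving only 4.
Row 5, column 6: row 5 has {1, 2, 3, 4, 5} and column 6 has {1, 3, 5}, leaving only 6.
So row 5 reads: 4 1 3 2 5 6.

4 1 3 2 5 6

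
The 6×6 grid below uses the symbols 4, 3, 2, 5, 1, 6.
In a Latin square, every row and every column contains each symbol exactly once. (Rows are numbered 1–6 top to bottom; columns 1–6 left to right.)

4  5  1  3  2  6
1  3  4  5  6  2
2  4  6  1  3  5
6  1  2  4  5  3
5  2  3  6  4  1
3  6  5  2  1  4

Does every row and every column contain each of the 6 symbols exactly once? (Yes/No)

Yes

Each row is a permutation of the 6 symbols, and so is each column.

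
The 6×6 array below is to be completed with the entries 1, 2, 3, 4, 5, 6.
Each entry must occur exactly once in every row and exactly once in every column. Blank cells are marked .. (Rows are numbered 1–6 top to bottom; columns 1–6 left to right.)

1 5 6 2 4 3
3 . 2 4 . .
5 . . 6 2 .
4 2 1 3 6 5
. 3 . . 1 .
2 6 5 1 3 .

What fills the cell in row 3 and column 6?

Row 2, column 2: row 2 has {2, 3, 4} and column 2 has {2, 3, 5, 6}, leaving only 1.
Row 2, column 5: row 2 has {1, 2, 3, 4} and column 5 has {1, 2, 3, 4, 6}, leaving only 5.
Row 2, column 6: row 2 has {1, 2, 3, 4, 5} and column 6 has {3, 5}, leaving only 6.
Row 3, column 2: row 3 has {2, 5, 6} and column 2 has {1, 2, 3, 5, 6}, leaving only 4.
Row 3 already has {2, 4, 5, 6} and column 6 already has {3, 5, 6}, so row 3, column 6 must be 1.

1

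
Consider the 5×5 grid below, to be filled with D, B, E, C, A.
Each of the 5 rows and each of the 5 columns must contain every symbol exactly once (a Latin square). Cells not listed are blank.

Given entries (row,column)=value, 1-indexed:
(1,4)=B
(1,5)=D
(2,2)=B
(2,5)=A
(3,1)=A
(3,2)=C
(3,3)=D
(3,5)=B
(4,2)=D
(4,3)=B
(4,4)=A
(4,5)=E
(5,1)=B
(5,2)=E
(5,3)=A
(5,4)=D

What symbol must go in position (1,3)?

C

Row 1, column 2: row 1 has {D, B} and column 2 has {D, B, E, C}, leaving only A.
Row 3, column 4: row 3 has {D, B, C, A} and column 4 has {D, B, A}, leaving only E.
Row 2, column 4: row 2 has {B, A} and column 4 has {D, B, E, A}, leaving only C.
Row 2, column 3: row 2 has {B, C, A} and column 3 has {D, B, A}, leaving only E.
Row 1 already has {D, B, A} and column 3 already has {D, B, E, A}, so row 1, column 3 must be C.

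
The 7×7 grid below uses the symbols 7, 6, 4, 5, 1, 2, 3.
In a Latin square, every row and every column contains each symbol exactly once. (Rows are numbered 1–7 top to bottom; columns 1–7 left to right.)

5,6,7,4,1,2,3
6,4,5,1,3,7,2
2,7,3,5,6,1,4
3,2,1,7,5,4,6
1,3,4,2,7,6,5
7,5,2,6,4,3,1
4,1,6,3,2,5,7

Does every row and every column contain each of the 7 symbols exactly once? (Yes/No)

Yes

Each row is a permutation of the 7 symbols, and so is each column.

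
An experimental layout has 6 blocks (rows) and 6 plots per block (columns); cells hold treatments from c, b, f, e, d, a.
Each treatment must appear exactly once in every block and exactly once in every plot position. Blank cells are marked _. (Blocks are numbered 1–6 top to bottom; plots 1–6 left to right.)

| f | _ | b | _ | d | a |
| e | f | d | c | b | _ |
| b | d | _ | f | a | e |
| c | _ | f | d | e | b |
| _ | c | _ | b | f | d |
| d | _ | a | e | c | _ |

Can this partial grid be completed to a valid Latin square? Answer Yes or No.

Block 1, plot 4: block 1 together with plot 4 already contain {c, b, f, e, d, a} — every symbol — so nothing can go there. The grid has no valid completion.

No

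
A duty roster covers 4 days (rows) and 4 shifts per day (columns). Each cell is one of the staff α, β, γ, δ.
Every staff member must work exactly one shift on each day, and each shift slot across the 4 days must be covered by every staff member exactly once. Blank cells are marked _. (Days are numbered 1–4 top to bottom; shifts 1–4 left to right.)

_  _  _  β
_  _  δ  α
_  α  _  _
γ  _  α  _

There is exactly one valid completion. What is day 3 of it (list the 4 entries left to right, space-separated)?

Day 1, shift 3: day 1 has {β} and shift 3 has {α, δ}, leaving only γ.
Day 3, shift 3: day 3 has {α} and shift 3 has {α, γ, δ}, leaving only β.
Day 3, shift 1: day 3 has {α, β} and shift 1 has {γ}, leaving only δ.
Day 3, shift 4: day 3 has {α, β, δ} and shift 4 has {α, β}, leaving only γ.
So day 3 reads: δ α β γ.

δ α β γ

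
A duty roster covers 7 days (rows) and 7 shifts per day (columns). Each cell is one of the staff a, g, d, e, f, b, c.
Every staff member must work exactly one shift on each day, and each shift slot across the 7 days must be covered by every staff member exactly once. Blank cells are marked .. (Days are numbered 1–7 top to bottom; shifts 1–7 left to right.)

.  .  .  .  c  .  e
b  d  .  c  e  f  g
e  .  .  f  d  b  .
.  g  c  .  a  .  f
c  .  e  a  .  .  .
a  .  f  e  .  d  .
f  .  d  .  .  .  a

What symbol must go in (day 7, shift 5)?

Day 2, shift 3: day 2 has {g, d, e, f, b, c} and shift 3 has {d, e, f, c}, leaving only a.
Day 3, shift 3: day 3 has {d, e, f, b} and shift 3 has {a, d, e, f, c}, leaving only g.
Day 1, shift 3: day 1 has {e, c} and shift 3 has {a, g, d, e, f, c}, leaving only b.
Day 3, shift 7: day 3 has {g, d, e, f, b} and shift 7 has {a, g, e, f}, leaving only c.
Day 3, shift 2: day 3 has {g, d, e, f, b, c} and shift 2 has {g, d}, leaving only a.
Day 1, shift 2: day 1 has {e, b, c} and shift 2 has {a, g, d}, leaving only f.
Day 4, shift 1: day 4 has {a, g, f, c} and shift 1 has {a, e, f, b, c}, leaving only d.
Day 1, shift 1: day 1 has {e, f, b, c} and shift 1 has {a, d, e, f, b, c}, leaving only g.
Day 1, shift 4: day 1 has {g, e, f, b, c} and shift 4 has {a, e, f, c}, leaving only d.
Day 1, shift 6: day 1 has {g, d, e, f, b, c} and shift 6 has {d, f, b}, leaving only a.
Day 4, shift 4: day 4 has {a, g, d, f, c} and shift 4 has {a, d, e, f, c}, leaving only b.
Day 4, shift 6: day 4 has {a, g, d, f, b, c} and shift 6 has {a, d, f, b}, leaving only e.
Day 5, shift 2: day 5 has {a, e, c} and shift 2 has {a, g, d, f}, leaving only b.
Day 5, shift 6: day 5 has {a, e, b, c} and shift 6 has {a, d, e, f, b}, leaving only g.
Day 5, shift 5: day 5 has {a, g, e, b, c} and shift 5 has {a, d, e, c}, leaving only f.
Day 5, shift 7: day 5 has {a, g, e, f, b, c} and shift 7 has {a, g, e, f, c}, leaving only d.
Day 6, shift 2: day 6 has {a, d, e, f} and shift 2 has {a, g, d, f, b}, leaving only c.
Day 6, shift 7: day 6 has {a, d, e, f, c} and shift 7 has {a, g, d, e, f, c}, leaving only b.
Day 6, shift 5: day 6 has {a, d, e, f, b, c} and shift 5 has {a, d, e, f, c}, leaving only g.
Day 7 already has {a, d, f} and shift 5 already has {a, g, d, e, f, c}, so day 7, shift 5 must be b.

b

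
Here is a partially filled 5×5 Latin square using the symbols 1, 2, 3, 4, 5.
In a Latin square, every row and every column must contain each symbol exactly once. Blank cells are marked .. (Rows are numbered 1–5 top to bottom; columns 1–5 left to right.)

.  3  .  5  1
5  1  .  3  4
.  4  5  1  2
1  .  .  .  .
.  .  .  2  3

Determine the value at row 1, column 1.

Row 2, column 3: row 2 has {1, 3, 4, 5} and column 3 has {5}, leaving only 2.
Row 1, column 3: row 1 has {1, 3, 5} and column 3 has {2, 5}, leaving only 4.
Row 1 already has {1, 3, 4, 5} and column 1 already has {1, 5}, so row 1, column 1 must be 2.

2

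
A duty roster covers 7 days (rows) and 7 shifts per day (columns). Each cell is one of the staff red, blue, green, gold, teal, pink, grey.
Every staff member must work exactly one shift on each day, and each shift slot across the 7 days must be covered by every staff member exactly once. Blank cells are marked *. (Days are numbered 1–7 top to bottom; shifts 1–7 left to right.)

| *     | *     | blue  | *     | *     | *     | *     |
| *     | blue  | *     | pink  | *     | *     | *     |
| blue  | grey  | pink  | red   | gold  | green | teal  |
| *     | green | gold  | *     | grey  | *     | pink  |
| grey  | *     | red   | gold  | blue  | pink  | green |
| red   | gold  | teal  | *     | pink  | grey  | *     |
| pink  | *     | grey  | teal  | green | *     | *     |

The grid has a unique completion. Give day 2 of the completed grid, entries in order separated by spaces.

gold blue green pink red teal grey

Day 2, shift 3: day 2 has {blue, pink} and shift 3 has {red, blue, gold, teal, pink, grey}, leaving only green.
Day 4, shift 1: day 4 has {green, gold, pink, grey} and shift 1 has {red, blue, pink, grey}, leaving only teal.
Day 2, shift 1: day 2 has {blue, green, pink} and shift 1 has {red, blue, teal, pink, grey}, leaving only gold.
Day 1, shift 1: day 1 has {blue} and shift 1 has {red, blue, gold, teal, pink, grey}, leaving only green.
Day 1, shift 4: day 1 has {blue, green} and shift 4 has {red, gold, teal, pink}, leaving only grey.
Day 4, shift 4: day 4 has {green, gold, teal, pink, grey} and shift 4 has {red, gold, teal, pink, grey}, leaving only blue.
Day 4, shift 6: day 4 has {blue, green, gold, teal, pink, grey} and shift 6 has {green, pink, grey}, leaving only red.
Day 2, shift 6: day 2 has {blue, green, gold, pink} and shift 6 has {red, green, pink, grey}, leaving only teal.
Day 2, shift 5: day 2 has {blue, green, gold, teal, pink} and shift 5 has {blue, green, gold, pink, grey}, leaving only red.
Day 2, shift 7: day 2 has {red, blue, green, gold, teal, pink} and shift 7 has {green, teal, pink}, leaving only grey.
So day 2 reads: gold blue green pink red teal grey.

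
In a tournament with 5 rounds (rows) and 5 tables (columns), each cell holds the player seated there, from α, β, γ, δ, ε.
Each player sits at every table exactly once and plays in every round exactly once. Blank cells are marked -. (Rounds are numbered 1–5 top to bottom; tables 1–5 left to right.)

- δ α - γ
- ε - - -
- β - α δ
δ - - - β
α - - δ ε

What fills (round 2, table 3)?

Round 2, table 5: round 2 has {ε} and table 5 has {β, γ, δ, ε}, leaving only α.
Round 5, table 2: round 5 has {α, δ, ε} and table 2 has {β, δ, ε}, leaving only γ.
Round 4, table 2: round 4 has {β, δ} and table 2 has {β, γ, δ, ε}, leaving only α.
Round 5, table 3: round 5 has {α, γ, δ, ε} and table 3 has {α}, leaving only β.
Round 2, table 3 is narrowed to {γ, δ}.
If it were γ, then round 2, table 4 would be left with no valid symbol.
So round 2, table 3 must be δ.

δ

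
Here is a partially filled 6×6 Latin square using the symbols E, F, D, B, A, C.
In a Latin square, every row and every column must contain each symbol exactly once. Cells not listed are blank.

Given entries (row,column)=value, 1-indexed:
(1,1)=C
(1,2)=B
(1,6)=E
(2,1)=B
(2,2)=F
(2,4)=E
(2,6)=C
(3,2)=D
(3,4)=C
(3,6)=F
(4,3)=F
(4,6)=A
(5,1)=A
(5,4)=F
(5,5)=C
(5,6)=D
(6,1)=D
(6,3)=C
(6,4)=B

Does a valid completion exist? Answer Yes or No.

No

Row 6, column 6: row 6 together with column 6 already contain {E, F, D, B, A, C} — every symbol — so nothing can go there. The grid has no valid completion.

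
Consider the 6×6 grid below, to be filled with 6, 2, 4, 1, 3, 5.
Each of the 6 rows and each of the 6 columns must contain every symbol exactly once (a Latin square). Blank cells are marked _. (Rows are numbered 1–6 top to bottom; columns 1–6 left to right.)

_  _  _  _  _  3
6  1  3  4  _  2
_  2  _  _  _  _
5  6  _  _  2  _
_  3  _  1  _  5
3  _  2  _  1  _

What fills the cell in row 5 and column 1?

Row 2, column 5: row 2 has {6, 2, 4, 1, 3} and column 5 has {2, 1}, leaving only 5.
Row 4, column 4: row 4 has {6, 2, 5} and column 4 has {4, 1}, leaving only 3.
Row 5, column 1 is narrowed to {2, 4}.
If it were 4, then row 5, column 5 would be left with no valid symbol.
So row 5, column 1 must be 2.

2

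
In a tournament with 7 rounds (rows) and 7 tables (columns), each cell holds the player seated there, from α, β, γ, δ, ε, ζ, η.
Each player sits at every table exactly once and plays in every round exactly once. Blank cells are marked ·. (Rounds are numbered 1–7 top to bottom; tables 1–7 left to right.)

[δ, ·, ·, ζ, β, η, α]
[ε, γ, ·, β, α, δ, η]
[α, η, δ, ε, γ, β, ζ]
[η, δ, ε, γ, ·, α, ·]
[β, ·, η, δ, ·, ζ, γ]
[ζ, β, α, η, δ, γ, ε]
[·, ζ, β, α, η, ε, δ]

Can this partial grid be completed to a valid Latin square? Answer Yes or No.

No round or table among the givens repeats a symbol, and propagating forced cells runs into no contradiction.
One valid completion exists (for instance, δ ε γ ζ β η α / ε γ ζ β α δ η / α η δ ε γ β ζ / η δ ε γ ζ α β / β α η δ ε ζ γ / ζ β α η δ γ ε / γ ζ β α η ε δ).

Yes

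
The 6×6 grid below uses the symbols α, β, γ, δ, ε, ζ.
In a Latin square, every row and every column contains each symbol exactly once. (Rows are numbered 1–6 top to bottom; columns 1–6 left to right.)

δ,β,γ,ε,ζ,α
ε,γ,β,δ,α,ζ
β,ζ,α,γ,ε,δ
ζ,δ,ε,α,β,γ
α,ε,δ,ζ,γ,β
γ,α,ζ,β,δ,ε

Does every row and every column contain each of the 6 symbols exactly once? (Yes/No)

Yes

Each row is a permutation of the 6 symbols, and so is each column.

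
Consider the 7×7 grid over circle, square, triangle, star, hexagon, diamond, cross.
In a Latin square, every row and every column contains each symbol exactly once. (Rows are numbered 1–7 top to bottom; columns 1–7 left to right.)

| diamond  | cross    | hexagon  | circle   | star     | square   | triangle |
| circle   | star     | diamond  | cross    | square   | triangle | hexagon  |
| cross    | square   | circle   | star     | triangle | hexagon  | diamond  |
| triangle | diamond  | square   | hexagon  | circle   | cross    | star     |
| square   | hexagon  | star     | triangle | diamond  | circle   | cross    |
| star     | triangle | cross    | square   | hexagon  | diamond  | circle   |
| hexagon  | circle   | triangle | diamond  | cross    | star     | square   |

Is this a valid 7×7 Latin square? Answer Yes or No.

Each row is a permutation of the 7 symbols, and so is each column.

Yes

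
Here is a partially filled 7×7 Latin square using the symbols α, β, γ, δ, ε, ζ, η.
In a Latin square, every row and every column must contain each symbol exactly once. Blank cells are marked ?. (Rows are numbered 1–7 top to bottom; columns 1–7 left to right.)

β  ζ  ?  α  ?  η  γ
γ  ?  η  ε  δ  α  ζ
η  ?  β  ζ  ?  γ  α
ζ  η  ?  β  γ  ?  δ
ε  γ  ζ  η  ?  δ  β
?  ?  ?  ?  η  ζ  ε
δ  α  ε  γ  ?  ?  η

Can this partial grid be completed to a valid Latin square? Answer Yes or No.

No

Row 1, column 3: row 1 has {α, β, γ, ζ, η} and column 3 has {β, ε, ζ, η}, so it must be δ.
Row 1, column 5: row 1 has {α, β, γ, δ, ζ, η} and column 5 has {γ, δ, η}, so it must be ε.
Now row 3, column 5: row 3 together with column 5 already contain {α, β, γ, δ, ε, ζ, η} — every symbol — so nothing can go there. The grid has no valid completion.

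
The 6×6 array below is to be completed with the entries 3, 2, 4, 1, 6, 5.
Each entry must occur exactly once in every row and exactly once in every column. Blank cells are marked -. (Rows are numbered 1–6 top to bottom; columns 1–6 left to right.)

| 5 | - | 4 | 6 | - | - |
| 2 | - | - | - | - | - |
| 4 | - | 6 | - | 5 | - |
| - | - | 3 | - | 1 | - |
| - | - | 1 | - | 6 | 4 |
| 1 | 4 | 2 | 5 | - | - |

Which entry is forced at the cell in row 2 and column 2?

Row 2, column 3: row 2 has {2} and column 3 has {3, 2, 4, 1, 6}, leaving only 5.
Row 4, column 1: row 4 has {3, 1} and column 1 has {2, 4, 1, 5}, leaving only 6.
Row 5, column 1: row 5 has {4, 1, 6} and column 1 has {2, 4, 1, 6, 5}, leaving only 3.
Row 5, column 4: row 5 has {3, 4, 1, 6} and column 4 has {6, 5}, leaving only 2.
Row 4, column 4: row 4 has {3, 1, 6} and column 4 has {2, 6, 5}, leaving only 4.
Row 5, column 2: row 5 has {3, 2, 4, 1, 6} and column 2 has {4}, leaving only 5.
Row 4, column 2: row 4 has {3, 4, 1, 6} and column 2 has {4, 5}, leaving only 2.
Row 4, column 6: row 4 has {3, 2, 4, 1, 6} and column 6 has {4}, leaving only 5.
Row 6, column 5: row 6 has {2, 4, 1, 5} and column 5 has {1, 6, 5}, leaving only 3.
Row 1, column 5: row 1 has {4, 6, 5} and column 5 has {3, 1, 6, 5}, leaving only 2.
Row 2, column 5: row 2 has {2, 5} and column 5 has {3, 2, 1, 6, 5}, leaving only 4.
Row 6, column 6: row 6 has {3, 2, 4, 1, 5} and column 6 has {4, 5}, leaving only 6.
Row 2, column 2 is narrowed to {3, 1, 6}.
If it were 3, then row 3, column 2 would be left with no valid symbol.
If it were 1, then row 3, column 2 would be left with no valid symbol.
So row 2, column 2 must be 6.

6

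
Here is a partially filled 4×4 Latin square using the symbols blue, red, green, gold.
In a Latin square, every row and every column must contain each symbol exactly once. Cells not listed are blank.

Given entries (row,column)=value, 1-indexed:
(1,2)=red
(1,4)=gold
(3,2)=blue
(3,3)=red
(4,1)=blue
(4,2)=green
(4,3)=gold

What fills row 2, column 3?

green

Row 1, column 1: row 1 has {red, gold} and column 1 has {blue}, leaving only green.
Row 1, column 3: row 1 has {red, green, gold} and column 3 has {red, gold}, leaving only blue.
Row 2 already has {} and column 3 already has {blue, red, gold}, so row 2, column 3 must be green.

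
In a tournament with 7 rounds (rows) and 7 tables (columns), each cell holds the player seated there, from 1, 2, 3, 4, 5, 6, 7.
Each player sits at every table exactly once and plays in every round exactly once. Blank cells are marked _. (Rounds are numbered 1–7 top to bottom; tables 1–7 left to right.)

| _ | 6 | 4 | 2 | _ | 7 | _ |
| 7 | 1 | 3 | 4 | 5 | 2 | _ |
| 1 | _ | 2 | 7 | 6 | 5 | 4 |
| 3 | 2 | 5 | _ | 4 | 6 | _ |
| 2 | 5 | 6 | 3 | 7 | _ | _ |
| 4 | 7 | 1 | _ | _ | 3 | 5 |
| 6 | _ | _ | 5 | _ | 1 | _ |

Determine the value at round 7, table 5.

3

Round 1, table 1: round 1 has {2, 4, 6, 7} and table 1 has {1, 2, 3, 4, 6, 7}, leaving only 5.
Round 2, table 7: round 2 has {1, 2, 3, 4, 5, 7} and table 7 has {4, 5}, leaving only 6.
Round 3, table 2: round 3 has {1, 2, 4, 5, 6, 7} and table 2 has {1, 2, 5, 6, 7}, leaving only 3.
Round 4, table 4: round 4 has {2, 3, 4, 5, 6} and table 4 has {2, 3, 4, 5, 7}, leaving only 1.
Round 4, table 7: round 4 has {1, 2, 3, 4, 5, 6} and table 7 has {4, 5, 6}, leaving only 7.
Round 5, table 6: round 5 has {2, 3, 5, 6, 7} and table 6 has {1, 2, 3, 5, 6, 7}, leaving only 4.
Round 5, table 7: round 5 has {2, 3, 4, 5, 6, 7} and table 7 has {4, 5, 6, 7}, leaving only 1.
Round 1, table 7: round 1 has {2, 4, 5, 6, 7} and table 7 has {1, 4, 5, 6, 7}, leaving only 3.
Round 1, table 5: round 1 has {2, 3, 4, 5, 6, 7} and table 5 has {4, 5, 6, 7}, leaving only 1.
Round 6, table 4: round 6 has {1, 3, 4, 5, 7} and table 4 has {1, 2, 3, 4, 5, 7}, leaving only 6.
Round 6, table 5: round 6 has {1, 3, 4, 5, 6, 7} and table 5 has {1, 4, 5, 6, 7}, leaving only 2.
Round 7 already has {1, 5, 6} and table 5 already has {1, 2, 4, 5, 6, 7}, so round 7, table 5 must be 3.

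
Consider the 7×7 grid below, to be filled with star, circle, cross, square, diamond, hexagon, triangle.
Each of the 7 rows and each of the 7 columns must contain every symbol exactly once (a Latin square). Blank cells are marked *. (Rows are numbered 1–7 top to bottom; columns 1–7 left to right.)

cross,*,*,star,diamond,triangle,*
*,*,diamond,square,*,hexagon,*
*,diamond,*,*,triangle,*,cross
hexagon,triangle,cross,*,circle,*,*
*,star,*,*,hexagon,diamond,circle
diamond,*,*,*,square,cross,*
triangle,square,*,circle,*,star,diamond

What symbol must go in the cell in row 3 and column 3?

Row 3, column 4: row 3 has {cross, diamond, triangle} and column 4 has {star, circle, square}, leaving only hexagon.
Row 4, column 4: row 4 has {circle, cross, hexagon, triangle} and column 4 has {star, circle, square, hexagon}, leaving only diamond.
Row 4, column 6: row 4 has {circle, cross, diamond, hexagon, triangle} and column 6 has {star, cross, diamond, hexagon, triangle}, leaving only square.
Row 3, column 6: row 3 has {cross, diamond, hexagon, triangle} and column 6 has {star, cross, square, diamond, hexagon, triangle}, leaving only circle.
Row 4, column 7: row 4 has {circle, cross, square, diamond, hexagon, triangle} and column 7 has {circle, cross, diamond}, leaving only star.
Row 2, column 7: row 2 has {square, diamond, hexagon} and column 7 has {star, circle, cross, diamond}, leaving only triangle.
Row 5, column 1: row 5 has {star, circle, diamond, hexagon} and column 1 has {cross, diamond, hexagon, triangle}, leaving only square.
Row 3, column 1: row 3 has {circle, cross, diamond, hexagon, triangle} and column 1 has {cross, square, diamond, hexagon, triangle}, leaving only star.
Row 3 already has {star, circle, cross, diamond, hexagon, triangle} and column 3 already has {cross, diamond}, so row 3, column 3 must be square.

square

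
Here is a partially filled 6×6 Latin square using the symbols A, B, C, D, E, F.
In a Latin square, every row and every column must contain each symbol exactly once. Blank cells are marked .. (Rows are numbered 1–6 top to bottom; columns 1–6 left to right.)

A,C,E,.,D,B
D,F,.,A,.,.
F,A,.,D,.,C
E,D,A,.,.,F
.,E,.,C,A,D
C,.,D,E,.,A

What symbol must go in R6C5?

F

Row 1, column 4: row 1 has {A, B, C, D, E} and column 4 has {A, C, D, E}, leaving only F.
Row 2, column 6: row 2 has {A, D, F} and column 6 has {A, B, C, D, F}, leaving only E.
Row 3, column 3: row 3 has {A, C, D, F} and column 3 has {A, D, E}, leaving only B.
Row 2, column 3: row 2 has {A, D, E, F} and column 3 has {A, B, D, E}, leaving only C.
Row 2, column 5: row 2 has {A, C, D, E, F} and column 5 has {A, D}, leaving only B.
Row 6 already has {A, C, D, E} and column 5 already has {A, B, D}, so row 6, column 5 must be F.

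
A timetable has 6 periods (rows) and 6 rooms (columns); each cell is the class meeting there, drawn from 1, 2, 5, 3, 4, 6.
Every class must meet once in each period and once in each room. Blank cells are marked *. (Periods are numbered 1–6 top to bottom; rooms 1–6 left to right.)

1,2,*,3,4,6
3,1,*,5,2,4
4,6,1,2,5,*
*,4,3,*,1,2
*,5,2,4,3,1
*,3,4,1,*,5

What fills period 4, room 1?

5

Period 1, room 3: period 1 has {1, 2, 3, 4, 6} and room 3 has {1, 2, 3, 4}, leaving only 5.
Period 2, room 3: period 2 has {1, 2, 5, 3, 4} and room 3 has {1, 2, 5, 3, 4}, leaving only 6.
Period 3, room 6: period 3 has {1, 2, 5, 4, 6} and room 6 has {1, 2, 5, 4, 6}, leaving only 3.
Period 4, room 4: period 4 has {1, 2, 3, 4} and room 4 has {1, 2, 5, 3, 4}, leaving only 6.
Period 4 already has {1, 2, 3, 4, 6} and room 1 already has {1, 3, 4}, so period 4, room 1 must be 5.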